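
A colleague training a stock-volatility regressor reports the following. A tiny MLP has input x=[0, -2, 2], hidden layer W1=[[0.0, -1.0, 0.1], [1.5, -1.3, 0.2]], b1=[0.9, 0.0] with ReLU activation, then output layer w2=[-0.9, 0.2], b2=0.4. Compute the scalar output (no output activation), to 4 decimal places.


z1[0] = (0.0)·(0) + (-1.0)·(-2) + (0.1)·(2) + 0.9 = 3.1
z1[1] = (1.5)·(0) + (-1.3)·(-2) + (0.2)·(2) + 0.0 = 3.0
h = ReLU(z1) = [3.1, 3.0]
output = (-0.9)·(3.1) + (0.2)·(3.0) + 0.4 = -1.79

-1.79


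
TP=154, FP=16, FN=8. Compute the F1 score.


Precision = 154/170 = 0.9059
Recall = 154/162 = 0.9506
F1 = 2·P·R/(P+R) = 2·TP/(2·TP+FP+FN) = 308/(308+16+8) = 308/332 = 0.9277

0.9277


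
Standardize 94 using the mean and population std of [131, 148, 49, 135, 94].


μ = 111.4, σ = 35.9922
z = (94 - 111.4)/35.9922 = -0.4834

-0.4834


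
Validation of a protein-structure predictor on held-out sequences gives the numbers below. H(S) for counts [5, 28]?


Probabilities: [5/33, 28/33] ≈ [0.1515, 0.8485]
H = -((5/33)·log₂(5/33) + (28/33)·log₂(28/33))
  = 0.6136 bits

0.6136 bits


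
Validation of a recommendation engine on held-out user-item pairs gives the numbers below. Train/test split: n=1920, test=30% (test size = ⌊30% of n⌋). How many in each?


Test = ⌊1920·30/100⌋ = 576
Train = 1920 - 576 = 1344

Train: 1344, Test: 576


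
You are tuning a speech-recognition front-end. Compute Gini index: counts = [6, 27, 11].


Probabilities: [6/44, 27/44, 11/44] ≈ [0.1364, 0.6136, 0.25]
Σpᵢ² = (36 + 729 + 121)/44² = 886/1936
Gini = 1 - Σpᵢ² = 1 - 886/1936 = 0.5424

0.5424


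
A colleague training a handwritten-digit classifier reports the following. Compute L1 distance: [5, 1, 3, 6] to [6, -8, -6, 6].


d = |5-6| + |1+ 8| + |3+ 6| + |6-6|
  = 1 + 9 + 9 + 0
  = 19

19


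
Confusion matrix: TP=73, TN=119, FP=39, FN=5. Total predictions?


Total = TP + TN + FP + FN
= 73 + 119 + 39 + 5
= 236
(Predicted positive: 112, predicted negative: 124)

236


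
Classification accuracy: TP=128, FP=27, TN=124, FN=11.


Accuracy = (TP+TN)/(TP+TN+FP+FN)
= (128+124)/(290)
= 252/290 = 86.9%

86.9%


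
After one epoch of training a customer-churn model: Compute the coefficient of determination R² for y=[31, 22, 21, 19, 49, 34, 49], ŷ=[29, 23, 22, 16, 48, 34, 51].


ȳ = 32.1429
SS_res = Σ(y-ŷ)² = 20
SS_tot = Σ(y-ȳ)² = 972.86
R² = 1 - SS_res/SS_tot = 1 - 0.0206 = 0.9794

0.9794


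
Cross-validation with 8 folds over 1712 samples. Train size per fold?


Fold size = 1712/8 = 214
Training per fold = 1712 - 214 = 1498

1498


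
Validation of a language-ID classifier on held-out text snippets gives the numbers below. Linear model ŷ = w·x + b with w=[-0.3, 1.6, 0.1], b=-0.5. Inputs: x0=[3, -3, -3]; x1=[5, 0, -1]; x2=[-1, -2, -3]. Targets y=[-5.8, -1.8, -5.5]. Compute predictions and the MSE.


ŷ0 = (-0.3)·(3) + (1.6)·(-3) + (0.1)·(-3) - 0.5 = -6.5
ŷ1 = (-0.3)·(5) + (1.6)·(0) + (0.1)·(-1) - 0.5 = -2.1
ŷ2 = (-0.3)·(-1) + (1.6)·(-2) + (0.1)·(-3) - 0.5 = -3.7
errors² = [0.49, 0.09, 3.24]
MSE = 3.8200/3 = 1.2733

1.2733


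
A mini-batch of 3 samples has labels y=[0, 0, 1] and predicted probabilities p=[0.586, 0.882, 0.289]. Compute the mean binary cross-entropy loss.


L[0] = -ln(1-0.586) = -ln(0.414) = 0.8819
L[1] = -ln(1-0.882) = -ln(0.118) = 2.1371
L[2] = -ln(0.289) = 1.2413
mean = (0.8819 + 2.1371 + 1.2413)/3 = 1.4201

1.4201


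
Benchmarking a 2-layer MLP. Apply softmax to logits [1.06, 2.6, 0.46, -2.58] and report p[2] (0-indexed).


Exponentials: e^1.06=2.8864, e^2.6=13.4637, e^0.46=1.5841, e^-2.58=0.0758
Sum = 18.01
Softmax = [0.1603, 0.7476, 0.088, 0.0042]
p[2] = 1.5841/18.01 = 0.088

0.088


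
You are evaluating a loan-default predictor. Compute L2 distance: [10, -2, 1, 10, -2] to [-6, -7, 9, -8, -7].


d = √((10+ 6)² + (-2+ 7)² + (1-9)² + (10+ 8)² + (-2+ 7)²)
  = √(256 + 25 + 64 + 324 + 25)
  = √694 = 26.3439

26.3439


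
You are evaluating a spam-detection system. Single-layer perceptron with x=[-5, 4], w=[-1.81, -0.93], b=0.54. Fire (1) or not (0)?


z = (-5)·(-1.81) + (4)·(-0.93) + 0.54
  = 5.87
step(z) = 1 (z≥0)

1


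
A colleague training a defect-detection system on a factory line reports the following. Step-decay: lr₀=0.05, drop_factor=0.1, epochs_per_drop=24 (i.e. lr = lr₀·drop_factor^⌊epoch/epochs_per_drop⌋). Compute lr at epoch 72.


n_drops = ⌊72/24⌋ = 3
lr = 0.05·0.1^3 = 0.05·0.001 = 0.00005

0.00005


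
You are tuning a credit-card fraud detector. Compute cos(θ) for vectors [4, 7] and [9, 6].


A·B = 4·9 + 7·6 = 78
‖A‖ = √65 = 8.0623, ‖B‖ = √117 = 10.8167
cos = 78/(√65·√117) = 78/√7605 = 0.8944

0.8944


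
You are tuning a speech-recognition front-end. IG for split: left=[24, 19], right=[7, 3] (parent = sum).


Parent = [31, 22], H_parent = 0.9791
H_left = 0.9902 (n=43), H_right = 0.8813 (n=10)
H_children = (43/53)·0.9902 + (10/53)·0.8813 = 0.9697
IG = 0.9791 - 0.9697 = 0.0094

0.0094


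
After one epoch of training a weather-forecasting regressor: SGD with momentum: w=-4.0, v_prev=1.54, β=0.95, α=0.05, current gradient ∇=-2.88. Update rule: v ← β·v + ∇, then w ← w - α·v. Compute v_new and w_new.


v_new = 0.95·1.54 - 2.88 = 1.463 - 2.88 = -1.417
w_new = -4.0 - 0.05·-1.417 = -4.0 + 0.07085 = -3.92915

v_new=-1.417, w_new=-3.92915


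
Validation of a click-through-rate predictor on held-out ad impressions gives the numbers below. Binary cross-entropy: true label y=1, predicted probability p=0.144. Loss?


BCE = -[y·ln(p) + (1-y)·ln(1-p)]
= -1·ln(0.144) - 0
= -ln(0.144) = 1.9379

1.9379


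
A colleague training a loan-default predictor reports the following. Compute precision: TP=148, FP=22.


Precision = TP/(TP+FP)
= 148/(148+22)
= 148/170 = 87.06%

87.06%


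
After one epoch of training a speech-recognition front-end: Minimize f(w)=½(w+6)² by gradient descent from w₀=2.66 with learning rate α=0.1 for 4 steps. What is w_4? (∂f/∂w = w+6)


step 1: grad = 2.66+6 = 8.66; w = 2.66 - 0.1·(8.66) = 1.794
step 2: grad = 1.794+6 = 7.794; w = 1.794 - 0.1·(7.794) = 1.0146
step 3: grad = 1.0146+6 = 7.0146; w = 1.0146 - 0.1·(7.0146) = 0.31314
step 4: grad = 0.31314+6 = 6.31314; w = 0.31314 - 0.1·(6.31314) = -0.318174

-0.318174


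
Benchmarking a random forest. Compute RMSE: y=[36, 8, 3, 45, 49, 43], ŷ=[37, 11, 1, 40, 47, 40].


MSE = 52/6 = 8.6667
RMSE = √(52/6) = 2.9439

2.9439


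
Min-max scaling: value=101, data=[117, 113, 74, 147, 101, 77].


min=74, max=147
(101-74)/(147-74) = 27/73 = 0.3699

0.3699


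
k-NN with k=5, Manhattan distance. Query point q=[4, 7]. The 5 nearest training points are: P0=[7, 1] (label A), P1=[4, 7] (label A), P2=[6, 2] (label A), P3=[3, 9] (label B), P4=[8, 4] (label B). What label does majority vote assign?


d(q,P0) = 9  (label A)
d(q,P1) = 0  (label A)
d(q,P2) = 7  (label A)
d(q,P3) = 3  (label B)
d(q,P4) = 7  (label B)
Votes: A=3, B=2
Majority → A

A


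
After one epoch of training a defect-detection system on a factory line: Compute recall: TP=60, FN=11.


Recall = TP/(TP+FN)
= 60/(60+11)
= 60/71 = 84.51%

84.51%


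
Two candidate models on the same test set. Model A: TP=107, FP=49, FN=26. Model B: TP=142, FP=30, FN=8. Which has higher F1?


Model A: P=107/156=0.6859, R=107/133=0.8045, F1=2PR/(P+R)=2TP/(2TP+FP+FN)=214/289=0.7405
Model B: P=142/172=0.8256, R=142/150=0.9467, F1=2PR/(P+R)=2TP/(2TP+FP+FN)=284/322=0.882
0.7405 < 0.882 → Model B

Model B


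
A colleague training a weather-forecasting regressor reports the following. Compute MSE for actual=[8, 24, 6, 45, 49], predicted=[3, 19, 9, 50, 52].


Squared errors: (8-3)²=25, (24-19)²=25, (6-9)²=9, (45-50)²=25, (49-52)²=9
Sum = 93
MSE = 93/5 = 93/5

93/5


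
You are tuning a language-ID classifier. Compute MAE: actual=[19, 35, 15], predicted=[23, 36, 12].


Absolute errors: |19-23|=4, |35-36|=1, |15-12|=3
Sum = 8
MAE = 8/3 = 8/3

8/3


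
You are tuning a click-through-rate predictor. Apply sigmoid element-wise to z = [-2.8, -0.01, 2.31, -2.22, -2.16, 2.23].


σ(-2.8) = 1/(1+e^2.8) = 0.0573
σ(-0.01) = 1/(1+e^0.01) = 0.4975
σ(2.31) = 1/(1+e^-2.31) = 0.9097
σ(-2.22) = 1/(1+e^2.22) = 0.098
σ(-2.16) = 1/(1+e^2.16) = 0.1034
σ(2.23) = 1/(1+e^-2.23) = 0.9029
result = [0.0573, 0.4975, 0.9097, 0.098, 0.1034, 0.9029]

[0.0573, 0.4975, 0.9097, 0.098, 0.1034, 0.9029]


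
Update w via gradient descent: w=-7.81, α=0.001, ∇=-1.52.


w_new = w - α·∇
= -7.81 - 0.001·-1.52
= -7.81 + 0.00152
= -7.80848

-7.80848


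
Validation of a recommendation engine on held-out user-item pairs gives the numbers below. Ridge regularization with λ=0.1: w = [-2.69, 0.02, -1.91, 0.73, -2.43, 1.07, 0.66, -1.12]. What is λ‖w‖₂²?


‖w‖₂² = (-2.69)² + (0.02)² + (-1.91)² + (0.73)² + (-2.43)² + (1.07)² + (0.66)² + (-1.12)²
     = 7.2361 + 0.0004 + 3.6481 + 0.5329 + 5.9049 + 1.1449 + 0.4356 + 1.2544
     = 20.1573
λ·‖w‖₂² = 0.1·20.1573 = 2.01573

2.01573


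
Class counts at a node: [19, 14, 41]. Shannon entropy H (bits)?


Probabilities: [19/74, 14/74, 41/74] ≈ [0.2568, 0.1892, 0.5541]
H = -((19/74)·log₂(19/74) + (14/74)·log₂(14/74) + (41/74)·log₂(41/74))
  = 1.4301 bits

1.4301 bits


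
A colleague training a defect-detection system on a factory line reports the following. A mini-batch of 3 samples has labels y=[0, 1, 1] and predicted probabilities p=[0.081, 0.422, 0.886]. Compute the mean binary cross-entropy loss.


L[0] = -ln(1-0.081) = -ln(0.919) = 0.0845
L[1] = -ln(0.422) = 0.8627
L[2] = -ln(0.886) = 0.121
mean = (0.0845 + 0.8627 + 0.121)/3 = 0.3561

0.3561


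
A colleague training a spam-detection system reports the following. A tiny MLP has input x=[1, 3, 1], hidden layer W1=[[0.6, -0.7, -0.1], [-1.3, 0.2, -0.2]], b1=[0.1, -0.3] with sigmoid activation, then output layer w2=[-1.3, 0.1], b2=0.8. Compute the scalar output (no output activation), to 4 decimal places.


z1[0] = (0.6)·(1) + (-0.7)·(3) + (-0.1)·(1) + 0.1 = -1.5
z1[1] = (-1.3)·(1) + (0.2)·(3) + (-0.2)·(1) - 0.3 = -1.2
h = sigmoid(z1) = [0.1824, 0.2315]
output = (-1.3)·(0.1824) + (0.1)·(0.2315) + 0.8 = 0.586

0.586


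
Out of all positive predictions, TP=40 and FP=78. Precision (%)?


Precision = TP/(TP+FP)
= 40/(40+78)
= 40/118 = 33.9%

33.9%


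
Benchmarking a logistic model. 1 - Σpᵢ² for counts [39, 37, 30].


Probabilities: [39/106, 37/106, 30/106] ≈ [0.3679, 0.3491, 0.283]
Σpᵢ² = (1521 + 1369 + 900)/106² = 3790/11236
Gini = 1 - Σpᵢ² = 1 - 3790/11236 = 0.6627

0.6627


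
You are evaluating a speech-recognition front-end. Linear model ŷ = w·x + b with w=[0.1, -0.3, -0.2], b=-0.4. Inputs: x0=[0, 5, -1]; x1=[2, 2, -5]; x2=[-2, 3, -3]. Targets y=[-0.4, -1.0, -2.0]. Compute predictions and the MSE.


ŷ0 = (0.1)·(0) + (-0.3)·(5) + (-0.2)·(-1) - 0.4 = -1.7
ŷ1 = (0.1)·(2) + (-0.3)·(2) + (-0.2)·(-5) - 0.4 = 0.2
ŷ2 = (0.1)·(-2) + (-0.3)·(3) + (-0.2)·(-3) - 0.4 = -0.9
errors² = [1.69, 1.44, 1.21]
MSE = 4.3400/3 = 1.4467

1.4467


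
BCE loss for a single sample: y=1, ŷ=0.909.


BCE = -[y·ln(p) + (1-y)·ln(1-p)]
= -1·ln(0.909) - 0
= -ln(0.909) = 0.0954

0.0954


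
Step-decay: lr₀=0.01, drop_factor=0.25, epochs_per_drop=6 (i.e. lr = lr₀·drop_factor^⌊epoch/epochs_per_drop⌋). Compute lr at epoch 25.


n_drops = ⌊25/6⌋ = 4
lr = 0.01·0.25^4 = 0.01·0.00390625 = 0.0000390625

0.0000390625


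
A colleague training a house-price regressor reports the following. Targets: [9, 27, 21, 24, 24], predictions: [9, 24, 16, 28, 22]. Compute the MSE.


Squared errors: (9-9)²=0, (27-24)²=9, (21-16)²=25, (24-28)²=16, (24-22)²=4
Sum = 54
MSE = 54/5 = 54/5

54/5


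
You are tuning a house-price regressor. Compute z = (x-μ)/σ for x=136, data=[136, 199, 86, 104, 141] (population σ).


μ = 133.2, σ = 38.6751
z = (136 - 133.2)/38.6751 = 0.0724

0.0724


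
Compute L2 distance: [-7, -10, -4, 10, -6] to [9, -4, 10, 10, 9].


d = √((-7-9)² + (-10+ 4)² + (-4-10)² + (10-10)² + (-6-9)²)
  = √(256 + 36 + 196 + 0 + 225)
  = √713 = 26.7021

26.7021


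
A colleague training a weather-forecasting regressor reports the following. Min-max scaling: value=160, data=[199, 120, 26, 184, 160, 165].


min=26, max=199
(160-26)/(199-26) = 134/173 = 0.7746

0.7746


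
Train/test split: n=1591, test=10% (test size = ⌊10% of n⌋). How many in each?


Test = ⌊1591·10/100⌋ = 159
Train = 1591 - 159 = 1432

Train: 1432, Test: 159


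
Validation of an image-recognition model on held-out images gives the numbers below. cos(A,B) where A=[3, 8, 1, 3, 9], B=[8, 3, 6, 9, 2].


A·B = 3·8 + 8·3 + 1·6 + 3·9 + 9·2 = 99
‖A‖ = √164 = 12.8062, ‖B‖ = √194 = 13.9284
cos = 99/(√164·√194) = 99/√31816 = 0.555

0.555


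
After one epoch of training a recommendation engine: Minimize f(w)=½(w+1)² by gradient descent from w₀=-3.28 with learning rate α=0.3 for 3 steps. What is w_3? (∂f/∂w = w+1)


step 1: grad = -3.28+1 = -2.28; w = -3.28 - 0.3·(-2.28) = -2.596
step 2: grad = -2.596+1 = -1.596; w = -2.596 - 0.3·(-1.596) = -2.1172
step 3: grad = -2.1172+1 = -1.1172; w = -2.1172 - 0.3·(-1.1172) = -1.78204

-1.78204


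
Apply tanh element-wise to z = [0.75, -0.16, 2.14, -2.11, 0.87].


tanh(0.75) = 0.6351
tanh(-0.16) = -0.1586
tanh(2.14) = 0.9727
tanh(-2.11) = -0.971
tanh(0.87) = 0.7014
result = [0.6351, -0.1586, 0.9727, -0.971, 0.7014]

[0.6351, -0.1586, 0.9727, -0.971, 0.7014]


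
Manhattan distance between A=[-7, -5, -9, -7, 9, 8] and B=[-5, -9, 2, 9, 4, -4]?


d = |-7+ 5| + |-5+ 9| + |-9-2| + |-7-9| + |9-4| + |8+ 4|
  = 2 + 4 + 11 + 16 + 5 + 12
  = 50

50


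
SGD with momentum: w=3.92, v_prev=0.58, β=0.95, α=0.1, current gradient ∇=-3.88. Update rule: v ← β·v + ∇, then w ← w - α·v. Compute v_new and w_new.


v_new = 0.95·0.58 - 3.88 = 0.551 - 3.88 = -3.329
w_new = 3.92 - 0.1·-3.329 = 3.92 + 0.3329 = 4.2529

v_new=-3.329, w_new=4.2529


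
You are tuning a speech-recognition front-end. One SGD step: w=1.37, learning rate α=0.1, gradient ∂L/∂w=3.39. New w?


w_new = w - α·∇
= 1.37 - 0.1·3.39
= 1.37 - 0.339
= 1.031

1.031


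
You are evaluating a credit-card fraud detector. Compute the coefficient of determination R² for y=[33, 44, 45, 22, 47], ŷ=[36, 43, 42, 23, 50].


ȳ = 38.2
SS_res = Σ(y-ŷ)² = 29
SS_tot = Σ(y-ȳ)² = 446.8
R² = 1 - SS_res/SS_tot = 1 - 0.0649 = 0.9351

0.9351


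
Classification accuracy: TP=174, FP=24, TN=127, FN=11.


Accuracy = (TP+TN)/(TP+TN+FP+FN)
= (174+127)/(336)
= 301/336 = 89.58%

89.58%


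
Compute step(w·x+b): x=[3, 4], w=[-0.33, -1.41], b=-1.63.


z = (3)·(-0.33) + (4)·(-1.41) - 1.63
  = -8.26
step(z) = 0 (z<0)

0


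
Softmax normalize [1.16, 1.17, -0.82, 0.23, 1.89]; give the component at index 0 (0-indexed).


Exponentials: e^1.16=3.1899, e^1.17=3.222, e^-0.82=0.4404, e^0.23=1.2586, e^1.89=6.6194
Sum = 14.7303
Softmax = [0.2166, 0.2187, 0.0299, 0.0854, 0.4494]
p[0] = 3.1899/14.7303 = 0.2166

0.2166


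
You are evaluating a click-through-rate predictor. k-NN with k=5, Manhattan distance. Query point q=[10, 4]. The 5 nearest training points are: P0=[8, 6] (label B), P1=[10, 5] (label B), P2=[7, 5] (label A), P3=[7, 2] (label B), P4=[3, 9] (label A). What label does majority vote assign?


d(q,P0) = 4  (label B)
d(q,P1) = 1  (label B)
d(q,P2) = 4  (label A)
d(q,P3) = 5  (label B)
d(q,P4) = 12  (label A)
Votes: A=2, B=3
Majority → B

B


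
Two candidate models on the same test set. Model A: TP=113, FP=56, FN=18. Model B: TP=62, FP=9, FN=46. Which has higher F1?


Model A: P=113/169=0.6686, R=113/131=0.8626, F1=2PR/(P+R)=2TP/(2TP+FP+FN)=226/300=0.7533
Model B: P=62/71=0.8732, R=62/108=0.5741, F1=2PR/(P+R)=2TP/(2TP+FP+FN)=124/179=0.6927
0.7533 > 0.6927 → Model A

Model A


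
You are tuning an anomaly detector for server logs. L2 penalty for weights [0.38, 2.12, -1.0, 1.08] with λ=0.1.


‖w‖₂² = (0.38)² + (2.12)² + (-1.0)² + (1.08)²
     = 0.1444 + 4.4944 + 1 + 1.1664
     = 6.8052
λ·‖w‖₂² = 0.1·6.8052 = 0.68052

0.68052


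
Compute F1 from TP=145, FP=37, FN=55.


Precision = 145/182 = 0.7967
Recall = 145/200 = 0.725
F1 = 2·P·R/(P+R) = 2·TP/(2·TP+FP+FN) = 290/(290+37+55) = 290/382 = 0.7592

0.7592


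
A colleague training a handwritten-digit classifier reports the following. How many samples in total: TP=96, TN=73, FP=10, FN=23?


Total = TP + TN + FP + FN
= 96 + 73 + 10 + 23
= 202
(Predicted positive: 106, predicted negative: 96)

202


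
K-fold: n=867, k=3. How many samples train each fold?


Fold size = 867/3 = 289
Training per fold = 867 - 289 = 578

578


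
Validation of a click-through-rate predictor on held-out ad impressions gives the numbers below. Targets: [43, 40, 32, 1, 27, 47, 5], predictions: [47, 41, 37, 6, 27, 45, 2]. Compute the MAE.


Absolute errors: |43-47|=4, |40-41|=1, |32-37|=5, |1-6|=5, |27-27|=0, |47-45|=2, |5-2|=3
Sum = 20
MAE = 20/7 = 20/7

20/7


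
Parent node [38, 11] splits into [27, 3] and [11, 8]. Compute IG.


Parent = [38, 11], H_parent = 0.7683
H_left = 0.469 (n=30), H_right = 0.9819 (n=19)
H_children = (30/49)·0.469 + (19/49)·0.9819 = 0.6679
IG = 0.7683 - 0.6679 = 0.1004

0.1004


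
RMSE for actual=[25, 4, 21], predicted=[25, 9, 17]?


MSE = 41/3 = 13.6667
RMSE = √(41/3) = 3.6968

3.6968


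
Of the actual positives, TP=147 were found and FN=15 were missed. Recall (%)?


Recall = TP/(TP+FN)
= 147/(147+15)
= 147/162 = 90.74%

90.74%


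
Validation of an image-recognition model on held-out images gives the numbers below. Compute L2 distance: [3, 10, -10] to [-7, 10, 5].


d = √((3+ 7)² + (10-10)² + (-10-5)²)
  = √(100 + 0 + 225)
  = √325 = 18.0278

18.0278


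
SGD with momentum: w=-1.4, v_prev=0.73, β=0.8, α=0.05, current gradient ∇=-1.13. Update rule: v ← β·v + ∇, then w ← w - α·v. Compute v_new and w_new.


v_new = 0.8·0.73 - 1.13 = 0.584 - 1.13 = -0.546
w_new = -1.4 - 0.05·-0.546 = -1.4 + 0.0273 = -1.3727

v_new=-0.546, w_new=-1.3727


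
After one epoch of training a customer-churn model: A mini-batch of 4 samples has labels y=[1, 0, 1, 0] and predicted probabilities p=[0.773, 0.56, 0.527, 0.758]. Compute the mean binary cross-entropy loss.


L[0] = -ln(0.773) = 0.2575
L[1] = -ln(1-0.56) = -ln(0.44) = 0.821
L[2] = -ln(0.527) = 0.6406
L[3] = -ln(1-0.758) = -ln(0.242) = 1.4188
mean = (0.2575 + 0.821 + 0.6406 + 1.4188)/4 = 0.7845

0.7845


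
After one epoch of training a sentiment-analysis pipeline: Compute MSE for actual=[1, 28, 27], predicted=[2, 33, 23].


Squared errors: (1-2)²=1, (28-33)²=25, (27-23)²=16
Sum = 42
MSE = 42/3 = 14

14


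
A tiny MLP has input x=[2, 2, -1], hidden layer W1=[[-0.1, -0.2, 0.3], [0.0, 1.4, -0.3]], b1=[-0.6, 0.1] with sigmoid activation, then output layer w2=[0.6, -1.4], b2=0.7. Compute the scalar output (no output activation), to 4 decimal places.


z1[0] = (-0.1)·(2) + (-0.2)·(2) + (0.3)·(-1) - 0.6 = -1.5
z1[1] = (0.0)·(2) + (1.4)·(2) + (-0.3)·(-1) + 0.1 = 3.2
h = sigmoid(z1) = [0.1824, 0.9608]
output = (0.6)·(0.1824) + (-1.4)·(0.9608) + 0.7 = -0.5357

-0.5357


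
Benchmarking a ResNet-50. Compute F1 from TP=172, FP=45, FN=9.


Precision = 172/217 = 0.7926
Recall = 172/181 = 0.9503
F1 = 2·P·R/(P+R) = 2·TP/(2·TP+FP+FN) = 344/(344+45+9) = 344/398 = 0.8643

0.8643


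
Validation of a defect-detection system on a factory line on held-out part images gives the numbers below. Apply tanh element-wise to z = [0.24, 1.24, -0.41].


tanh(0.24) = 0.2355
tanh(1.24) = 0.8455
tanh(-0.41) = -0.3885
result = [0.2355, 0.8455, -0.3885]

[0.2355, 0.8455, -0.3885]


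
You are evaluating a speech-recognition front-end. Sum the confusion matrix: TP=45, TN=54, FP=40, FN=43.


Total = TP + TN + FP + FN
= 45 + 54 + 40 + 43
= 182
(Predicted positive: 85, predicted negative: 97)

182


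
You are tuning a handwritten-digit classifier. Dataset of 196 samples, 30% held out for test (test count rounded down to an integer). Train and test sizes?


Test = ⌊196·30/100⌋ = 58
Train = 196 - 58 = 138

Train: 138, Test: 58


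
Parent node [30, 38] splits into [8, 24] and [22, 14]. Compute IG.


Parent = [30, 38], H_parent = 0.99
H_left = 0.8113 (n=32), H_right = 0.9641 (n=36)
H_children = (32/68)·0.8113 + (36/68)·0.9641 = 0.8922
IG = 0.99 - 0.8922 = 0.0978

0.0978


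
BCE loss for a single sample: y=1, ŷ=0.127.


BCE = -[y·ln(p) + (1-y)·ln(1-p)]
= -1·ln(0.127) - 0
= -ln(0.127) = 2.0636

2.0636


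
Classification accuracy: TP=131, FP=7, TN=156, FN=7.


Accuracy = (TP+TN)/(TP+TN+FP+FN)
= (131+156)/(301)
= 287/301 = 95.35%

95.35%


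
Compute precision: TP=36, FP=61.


Precision = TP/(TP+FP)
= 36/(36+61)
= 36/97 = 37.11%

37.11%


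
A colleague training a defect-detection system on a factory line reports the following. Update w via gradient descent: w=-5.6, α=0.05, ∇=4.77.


w_new = w - α·∇
= -5.6 - 0.05·4.77
= -5.6 - 0.2385
= -5.8385

-5.8385


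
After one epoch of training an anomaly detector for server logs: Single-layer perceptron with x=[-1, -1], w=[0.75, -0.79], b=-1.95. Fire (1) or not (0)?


z = (-1)·(0.75) + (-1)·(-0.79) - 1.95
  = -1.91
step(z) = 0 (z<0)

0


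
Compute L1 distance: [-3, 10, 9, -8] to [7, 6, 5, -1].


d = |-3-7| + |10-6| + |9-5| + |-8+ 1|
  = 10 + 4 + 4 + 7
  = 25

25


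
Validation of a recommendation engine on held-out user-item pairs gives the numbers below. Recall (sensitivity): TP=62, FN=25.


Recall = TP/(TP+FN)
= 62/(62+25)
= 62/87 = 71.26%

71.26%


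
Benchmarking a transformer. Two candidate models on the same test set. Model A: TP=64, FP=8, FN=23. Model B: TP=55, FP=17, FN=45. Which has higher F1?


Model A: P=64/72=0.8889, R=64/87=0.7356, F1=2PR/(P+R)=2TP/(2TP+FP+FN)=128/159=0.805
Model B: P=55/72=0.7639, R=55/100=0.55, F1=2PR/(P+R)=2TP/(2TP+FP+FN)=110/172=0.6395
0.805 > 0.6395 → Model A

Model A


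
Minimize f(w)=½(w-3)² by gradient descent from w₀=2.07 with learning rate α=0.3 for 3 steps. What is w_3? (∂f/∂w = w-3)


step 1: grad = 2.07-3 = -0.93; w = 2.07 - 0.3·(-0.93) = 2.349
step 2: grad = 2.349-3 = -0.651; w = 2.349 - 0.3·(-0.651) = 2.5443
step 3: grad = 2.5443-3 = -0.4557; w = 2.5443 - 0.3·(-0.4557) = 2.68101

2.68101


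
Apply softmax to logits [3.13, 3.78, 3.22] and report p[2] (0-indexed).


Exponentials: e^3.13=22.874, e^3.78=43.816, e^3.22=25.0281
Sum = 91.7181
Softmax = [0.2494, 0.4777, 0.2729]
p[2] = 25.0281/91.7181 = 0.2729

0.2729


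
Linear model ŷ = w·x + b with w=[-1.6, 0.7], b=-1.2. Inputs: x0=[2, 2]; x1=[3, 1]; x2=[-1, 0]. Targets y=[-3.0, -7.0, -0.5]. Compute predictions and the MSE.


ŷ0 = (-1.6)·(2) + (0.7)·(2) - 1.2 = -3.0
ŷ1 = (-1.6)·(3) + (0.7)·(1) - 1.2 = -5.3
ŷ2 = (-1.6)·(-1) + (0.7)·(0) - 1.2 = 0.4
errors² = [0.0, 2.89, 0.81]
MSE = 3.7000/3 = 1.2333

1.2333


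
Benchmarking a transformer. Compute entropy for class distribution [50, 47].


Probabilities: [50/97, 47/97] ≈ [0.5155, 0.4845]
H = -((50/97)·log₂(50/97) + (47/97)·log₂(47/97))
  = 0.9993 bits

0.9993 bits


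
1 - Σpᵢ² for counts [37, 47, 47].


Probabilities: [37/131, 47/131, 47/131] ≈ [0.2824, 0.3588, 0.3588]
Σpᵢ² = (1369 + 2209 + 2209)/131² = 5787/17161
Gini = 1 - Σpᵢ² = 1 - 5787/17161 = 0.6628

0.6628


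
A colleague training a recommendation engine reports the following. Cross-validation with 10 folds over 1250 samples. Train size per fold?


Fold size = 1250/10 = 125
Training per fold = 1250 - 125 = 1125

1125


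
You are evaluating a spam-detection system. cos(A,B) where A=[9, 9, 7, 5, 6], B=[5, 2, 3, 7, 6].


A·B = 9·5 + 9·2 + 7·3 + 5·7 + 6·6 = 155
‖A‖ = √272 = 16.4924, ‖B‖ = √123 = 11.0905
cos = 155/(√272·√123) = 155/√33456 = 0.8474

0.8474


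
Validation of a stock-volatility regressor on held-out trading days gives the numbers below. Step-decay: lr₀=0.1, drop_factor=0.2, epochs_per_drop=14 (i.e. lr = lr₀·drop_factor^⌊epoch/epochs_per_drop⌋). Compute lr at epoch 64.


n_drops = ⌊64/14⌋ = 4
lr = 0.1·0.2^4 = 0.1·0.0016 = 0.00016

0.00016


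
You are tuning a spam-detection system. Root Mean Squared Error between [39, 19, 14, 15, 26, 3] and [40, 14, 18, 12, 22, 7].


MSE = 83/6 = 13.8333
RMSE = √(83/6) = 3.7193

3.7193


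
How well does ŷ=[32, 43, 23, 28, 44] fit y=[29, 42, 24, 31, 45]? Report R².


ȳ = 34.2
SS_res = Σ(y-ŷ)² = 21
SS_tot = Σ(y-ȳ)² = 318.8
R² = 1 - SS_res/SS_tot = 1 - 0.0659 = 0.9341

0.9341


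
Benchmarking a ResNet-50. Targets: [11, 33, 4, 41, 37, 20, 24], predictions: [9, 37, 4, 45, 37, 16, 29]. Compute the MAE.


Absolute errors: |11-9|=2, |33-37|=4, |4-4|=0, |41-45|=4, |37-37|=0, |20-16|=4, |24-29|=5
Sum = 19
MAE = 19/7 = 19/7

19/7


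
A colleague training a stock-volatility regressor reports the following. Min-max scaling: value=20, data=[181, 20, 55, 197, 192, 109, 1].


min=1, max=197
(20-1)/(197-1) = 19/196 = 0.0969

0.0969


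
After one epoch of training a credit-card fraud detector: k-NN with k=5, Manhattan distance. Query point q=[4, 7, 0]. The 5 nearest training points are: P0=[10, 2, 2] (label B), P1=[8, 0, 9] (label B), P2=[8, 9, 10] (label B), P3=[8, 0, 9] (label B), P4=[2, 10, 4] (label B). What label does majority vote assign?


d(q,P0) = 13  (label B)
d(q,P1) = 20  (label B)
d(q,P2) = 16  (label B)
d(q,P3) = 20  (label B)
d(q,P4) = 9  (label B)
Votes: A=0, B=5
Majority → B

B


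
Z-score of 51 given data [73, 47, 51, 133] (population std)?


μ = 76, σ = 34.3657
z = (51 - 76)/34.3657 = -0.7275

-0.7275


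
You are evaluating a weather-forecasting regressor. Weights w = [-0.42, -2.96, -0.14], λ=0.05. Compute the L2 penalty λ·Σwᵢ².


‖w‖₂² = (-0.42)² + (-2.96)² + (-0.14)²
     = 0.1764 + 8.7616 + 0.0196
     = 8.9576
λ·‖w‖₂² = 0.05·8.9576 = 0.44788

0.44788


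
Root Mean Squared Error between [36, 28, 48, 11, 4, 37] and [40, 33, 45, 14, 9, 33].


MSE = 100/6 = 16.6667
RMSE = √(100/6) = 4.0825

4.0825


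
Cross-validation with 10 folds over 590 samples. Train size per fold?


Fold size = 590/10 = 59
Training per fold = 590 - 59 = 531

531


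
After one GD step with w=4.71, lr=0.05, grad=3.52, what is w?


w_new = w - α·∇
= 4.71 - 0.05·3.52
= 4.71 - 0.176
= 4.534

4.534


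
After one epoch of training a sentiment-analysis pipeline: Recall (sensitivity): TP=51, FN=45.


Recall = TP/(TP+FN)
= 51/(51+45)
= 51/96 = 53.12%

53.12%


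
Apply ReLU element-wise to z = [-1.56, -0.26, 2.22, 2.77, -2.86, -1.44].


ReLU(-1.56) = max(0, -1.56) = 0.0
ReLU(-0.26) = max(0, -0.26) = 0.0
ReLU(2.22) = max(0, 2.22) = 2.22
ReLU(2.77) = max(0, 2.77) = 2.77
ReLU(-2.86) = max(0, -2.86) = 0.0
ReLU(-1.44) = max(0, -1.44) = 0.0
result = [0.0, 0.0, 2.22, 2.77, 0.0, 0.0]

[0.0, 0.0, 2.22, 2.77, 0.0, 0.0]


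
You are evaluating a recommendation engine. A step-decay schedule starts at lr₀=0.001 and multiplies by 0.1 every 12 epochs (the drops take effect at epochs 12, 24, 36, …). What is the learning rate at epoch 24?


n_drops = ⌊24/12⌋ = 2
lr = 0.001·0.1^2 = 0.001·0.01 = 0.00001

0.00001


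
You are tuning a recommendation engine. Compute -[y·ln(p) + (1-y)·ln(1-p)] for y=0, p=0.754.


BCE = -[y·ln(p) + (1-y)·ln(1-p)]
= -0 - 1·ln(1-0.754)
= -ln(0.246) = 1.4024

1.4024


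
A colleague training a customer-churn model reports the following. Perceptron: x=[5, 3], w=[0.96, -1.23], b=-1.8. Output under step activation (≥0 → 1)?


z = (5)·(0.96) + (3)·(-1.23) - 1.8
  = -0.69
step(z) = 0 (z<0)

0


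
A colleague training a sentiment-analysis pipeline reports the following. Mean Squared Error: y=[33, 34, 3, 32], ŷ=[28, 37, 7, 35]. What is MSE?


Squared errors: (33-28)²=25, (34-37)²=9, (3-7)²=16, (32-35)²=9
Sum = 59
MSE = 59/4 = 59/4

59/4


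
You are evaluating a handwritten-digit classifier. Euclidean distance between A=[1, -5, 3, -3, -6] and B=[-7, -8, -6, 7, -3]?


d = √((1+ 7)² + (-5+ 8)² + (3+ 6)² + (-3-7)² + (-6+ 3)²)
  = √(64 + 9 + 81 + 100 + 9)
  = √263 = 16.2173

16.2173


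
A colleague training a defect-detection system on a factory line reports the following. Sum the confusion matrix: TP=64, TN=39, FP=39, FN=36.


Total = TP + TN + FP + FN
= 64 + 39 + 39 + 36
= 178
(Predicted positive: 103, predicted negative: 75)

178


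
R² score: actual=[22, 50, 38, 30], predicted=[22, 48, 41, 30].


ȳ = 35
SS_res = Σ(y-ŷ)² = 13
SS_tot = Σ(y-ȳ)² = 428
R² = 1 - SS_res/SS_tot = 1 - 0.0304 = 0.9696

0.9696


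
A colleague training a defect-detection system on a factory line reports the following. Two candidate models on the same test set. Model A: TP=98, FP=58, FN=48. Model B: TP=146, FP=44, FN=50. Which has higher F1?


Model A: P=98/156=0.6282, R=98/146=0.6712, F1=2PR/(P+R)=2TP/(2TP+FP+FN)=196/302=0.649
Model B: P=146/190=0.7684, R=146/196=0.7449, F1=2PR/(P+R)=2TP/(2TP+FP+FN)=292/386=0.7565
0.649 < 0.7565 → Model B

Model B


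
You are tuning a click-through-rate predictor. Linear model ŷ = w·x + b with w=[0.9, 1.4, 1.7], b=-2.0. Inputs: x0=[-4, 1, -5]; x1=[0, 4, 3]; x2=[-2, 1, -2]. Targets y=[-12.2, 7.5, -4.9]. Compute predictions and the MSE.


ŷ0 = (0.9)·(-4) + (1.4)·(1) + (1.7)·(-5) - 2.0 = -12.7
ŷ1 = (0.9)·(0) + (1.4)·(4) + (1.7)·(3) - 2.0 = 8.7
ŷ2 = (0.9)·(-2) + (1.4)·(1) + (1.7)·(-2) - 2.0 = -5.8
errors² = [0.25, 1.44, 0.81]
MSE = 2.5000/3 = 0.8333

0.8333


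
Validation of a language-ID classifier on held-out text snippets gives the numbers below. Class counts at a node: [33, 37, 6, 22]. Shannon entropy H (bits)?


Probabilities: [33/98, 37/98, 6/98, 22/98] ≈ [0.3367, 0.3776, 0.0612, 0.2245]
H = -((33/98)·log₂(33/98) + (37/98)·log₂(37/98) + (6/98)·log₂(6/98) + (22/98)·log₂(22/98))
  = 1.7899 bits

1.7899 bits


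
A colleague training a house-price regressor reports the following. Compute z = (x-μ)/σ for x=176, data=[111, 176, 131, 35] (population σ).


μ = 113.25, σ = 50.943
z = (176 - 113.25)/50.943 = 1.2318

1.2318


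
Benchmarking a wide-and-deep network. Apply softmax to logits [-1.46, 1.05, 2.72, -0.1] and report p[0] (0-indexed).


Exponentials: e^-1.46=0.2322, e^1.05=2.8577, e^2.72=15.1803, e^-0.1=0.9048
Sum = 19.175
Softmax = [0.0121, 0.149, 0.7917, 0.0472]
p[0] = 0.2322/19.175 = 0.0121

0.0121


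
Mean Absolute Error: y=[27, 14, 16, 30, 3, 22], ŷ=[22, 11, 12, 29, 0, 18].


Absolute errors: |27-22|=5, |14-11|=3, |16-12|=4, |30-29|=1, |3-0|=3, |22-18|=4
Sum = 20
MAE = 20/6 = 10/3

10/3


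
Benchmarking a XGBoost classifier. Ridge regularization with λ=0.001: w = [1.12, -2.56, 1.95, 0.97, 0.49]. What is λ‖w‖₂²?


‖w‖₂² = (1.12)² + (-2.56)² + (1.95)² + (0.97)² + (0.49)²
     = 1.2544 + 6.5536 + 3.8025 + 0.9409 + 0.2401
     = 12.7915
λ·‖w‖₂² = 0.001·12.7915 = 0.012791

0.012791


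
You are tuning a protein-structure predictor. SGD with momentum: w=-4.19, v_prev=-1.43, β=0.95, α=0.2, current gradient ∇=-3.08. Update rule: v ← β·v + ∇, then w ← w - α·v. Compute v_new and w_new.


v_new = 0.95·-1.43 - 3.08 = -1.3585 - 3.08 = -4.4385
w_new = -4.19 - 0.2·-4.4385 = -4.19 + 0.8877 = -3.3023

v_new=-4.4385, w_new=-3.3023


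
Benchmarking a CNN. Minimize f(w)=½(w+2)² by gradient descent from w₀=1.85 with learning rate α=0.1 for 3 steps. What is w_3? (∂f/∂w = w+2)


step 1: grad = 1.85+2 = 3.85; w = 1.85 - 0.1·(3.85) = 1.465
step 2: grad = 1.465+2 = 3.465; w = 1.465 - 0.1·(3.465) = 1.1185
step 3: grad = 1.1185+2 = 3.1185; w = 1.1185 - 0.1·(3.1185) = 0.80665

0.80665


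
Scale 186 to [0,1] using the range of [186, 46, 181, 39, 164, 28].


min=28, max=186
(186-28)/(186-28) = 158/158 = 1.0

1.0


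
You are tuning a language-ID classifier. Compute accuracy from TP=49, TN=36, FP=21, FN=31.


Accuracy = (TP+TN)/(TP+TN+FP+FN)
= (49+36)/(137)
= 85/137 = 62.04%

62.04%


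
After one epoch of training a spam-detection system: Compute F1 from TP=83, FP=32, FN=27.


Precision = 83/115 = 0.7217
Recall = 83/110 = 0.7545
F1 = 2·P·R/(P+R) = 2·TP/(2·TP+FP+FN) = 166/(166+32+27) = 166/225 = 0.7378

0.7378


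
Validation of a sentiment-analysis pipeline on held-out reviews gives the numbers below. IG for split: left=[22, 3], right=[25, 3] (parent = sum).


Parent = [47, 6], H_parent = 0.5095
H_left = 0.5294 (n=25), H_right = 0.4912 (n=28)
H_children = (25/53)·0.5294 + (28/53)·0.4912 = 0.5092
IG = 0.5095 - 0.5092 = 0.0003

0.0003


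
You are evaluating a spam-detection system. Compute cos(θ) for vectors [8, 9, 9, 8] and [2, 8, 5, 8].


A·B = 8·2 + 9·8 + 9·5 + 8·8 = 197
‖A‖ = √290 = 17.0294, ‖B‖ = √157 = 12.53
cos = 197/(√290·√157) = 197/√45530 = 0.9232

0.9232


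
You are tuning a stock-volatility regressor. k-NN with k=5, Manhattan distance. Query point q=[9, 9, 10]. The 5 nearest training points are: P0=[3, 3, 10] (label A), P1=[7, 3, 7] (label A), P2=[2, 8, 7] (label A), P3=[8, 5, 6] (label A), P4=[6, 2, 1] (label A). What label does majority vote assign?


d(q,P0) = 12  (label A)
d(q,P1) = 11  (label A)
d(q,P2) = 11  (label A)
d(q,P3) = 9  (label A)
d(q,P4) = 19  (label A)
Votes: A=5, B=0
Majority → A

A


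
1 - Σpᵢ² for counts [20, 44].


Probabilities: [20/64, 44/64] ≈ [0.3125, 0.6875]
Σpᵢ² = (400 + 1936)/64² = 2336/4096
Gini = 1 - Σpᵢ² = 1 - 2336/4096 = 0.4297

0.4297


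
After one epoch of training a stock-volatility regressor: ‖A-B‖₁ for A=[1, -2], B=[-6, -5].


d = |1+ 6| + |-2+ 5|
  = 7 + 3
  = 10

10


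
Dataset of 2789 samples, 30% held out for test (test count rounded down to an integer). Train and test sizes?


Test = ⌊2789·30/100⌋ = 836
Train = 2789 - 836 = 1953

Train: 1953, Test: 836


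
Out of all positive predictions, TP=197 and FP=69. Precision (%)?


Precision = TP/(TP+FP)
= 197/(197+69)
= 197/266 = 74.06%

74.06%


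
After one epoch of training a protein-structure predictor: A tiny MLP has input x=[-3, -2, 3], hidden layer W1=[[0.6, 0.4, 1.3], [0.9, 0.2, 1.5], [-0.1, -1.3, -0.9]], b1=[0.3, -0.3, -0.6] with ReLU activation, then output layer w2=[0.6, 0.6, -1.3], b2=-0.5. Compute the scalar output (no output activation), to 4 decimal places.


z1[0] = (0.6)·(-3) + (0.4)·(-2) + (1.3)·(3) + 0.3 = 1.6
z1[1] = (0.9)·(-3) + (0.2)·(-2) + (1.5)·(3) - 0.3 = 1.1
z1[2] = (-0.1)·(-3) + (-1.3)·(-2) + (-0.9)·(3) - 0.6 = -0.4
h = ReLU(z1) = [1.6, 1.1, 0.0]
output = (0.6)·(1.6) + (0.6)·(1.1) + (-1.3)·(0.0) - 0.5 = 1.12

1.12


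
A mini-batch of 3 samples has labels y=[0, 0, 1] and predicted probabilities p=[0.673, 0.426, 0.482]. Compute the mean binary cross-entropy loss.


L[0] = -ln(1-0.673) = -ln(0.327) = 1.1178
L[1] = -ln(1-0.426) = -ln(0.574) = 0.5551
L[2] = -ln(0.482) = 0.7298
mean = (1.1178 + 0.5551 + 0.7298)/3 = 0.8009

0.8009


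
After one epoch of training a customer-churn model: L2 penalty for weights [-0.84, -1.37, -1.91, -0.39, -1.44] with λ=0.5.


‖w‖₂² = (-0.84)² + (-1.37)² + (-1.91)² + (-0.39)² + (-1.44)²
     = 0.7056 + 1.8769 + 3.6481 + 0.1521 + 2.0736
     = 8.4563
λ·‖w‖₂² = 0.5·8.4563 = 4.22815

4.22815


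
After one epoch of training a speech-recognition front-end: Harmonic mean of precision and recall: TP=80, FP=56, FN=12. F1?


Precision = 80/136 = 0.5882
Recall = 80/92 = 0.8696
F1 = 2·P·R/(P+R) = 2·TP/(2·TP+FP+FN) = 160/(160+56+12) = 160/228 = 0.7018

0.7018


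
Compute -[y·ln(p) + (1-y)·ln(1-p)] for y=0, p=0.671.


BCE = -[y·ln(p) + (1-y)·ln(1-p)]
= -0 - 1·ln(1-0.671)
= -ln(0.329) = 1.1117

1.1117


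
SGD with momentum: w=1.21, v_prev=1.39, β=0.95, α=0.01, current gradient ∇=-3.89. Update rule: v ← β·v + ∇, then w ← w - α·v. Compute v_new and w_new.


v_new = 0.95·1.39 - 3.89 = 1.3205 - 3.89 = -2.5695
w_new = 1.21 - 0.01·-2.5695 = 1.21 + 0.025695 = 1.235695

v_new=-2.5695, w_new=1.235695


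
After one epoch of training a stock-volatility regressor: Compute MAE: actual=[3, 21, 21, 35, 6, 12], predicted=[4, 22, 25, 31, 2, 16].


Absolute errors: |3-4|=1, |21-22|=1, |21-25|=4, |35-31|=4, |6-2|=4, |12-16|=4
Sum = 18
MAE = 18/6 = 3

3


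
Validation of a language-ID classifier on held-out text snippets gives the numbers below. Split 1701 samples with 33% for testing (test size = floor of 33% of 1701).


Test = ⌊1701·33/100⌋ = 561
Train = 1701 - 561 = 1140

Train: 1140, Test: 561


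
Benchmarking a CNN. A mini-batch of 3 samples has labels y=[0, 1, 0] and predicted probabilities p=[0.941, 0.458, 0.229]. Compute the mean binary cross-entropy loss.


L[0] = -ln(1-0.941) = -ln(0.059) = 2.8302
L[1] = -ln(0.458) = 0.7809
L[2] = -ln(1-0.229) = -ln(0.771) = 0.2601
mean = (2.8302 + 0.7809 + 0.2601)/3 = 1.2904

1.2904


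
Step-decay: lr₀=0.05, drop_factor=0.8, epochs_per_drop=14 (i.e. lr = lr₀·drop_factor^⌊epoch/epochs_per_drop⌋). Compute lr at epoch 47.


n_drops = ⌊47/14⌋ = 3
lr = 0.05·0.8^3 = 0.05·0.512 = 0.0256

0.0256


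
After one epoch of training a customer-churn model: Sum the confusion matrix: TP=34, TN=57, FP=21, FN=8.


Total = TP + TN + FP + FN
= 34 + 57 + 21 + 8
= 120
(Predicted positive: 55, predicted negative: 65)

120


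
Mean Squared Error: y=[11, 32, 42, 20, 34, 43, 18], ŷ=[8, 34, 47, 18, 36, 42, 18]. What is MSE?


Squared errors: (11-8)²=9, (32-34)²=4, (42-47)²=25, (20-18)²=4, (34-36)²=4, (43-42)²=1, (18-18)²=0
Sum = 47
MSE = 47/7 = 47/7

47/7


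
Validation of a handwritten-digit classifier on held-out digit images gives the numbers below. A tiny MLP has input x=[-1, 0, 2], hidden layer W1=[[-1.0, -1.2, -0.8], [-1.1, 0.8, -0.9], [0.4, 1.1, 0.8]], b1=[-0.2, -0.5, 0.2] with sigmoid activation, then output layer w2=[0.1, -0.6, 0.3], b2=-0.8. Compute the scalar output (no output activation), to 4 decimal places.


z1[0] = (-1.0)·(-1) + (-1.2)·(0) + (-0.8)·(2) - 0.2 = -0.8
z1[1] = (-1.1)·(-1) + (0.8)·(0) + (-0.9)·(2) - 0.5 = -1.2
z1[2] = (0.4)·(-1) + (1.1)·(0) + (0.8)·(2) + 0.2 = 1.4
h = sigmoid(z1) = [0.31, 0.2315, 0.8022]
output = (0.1)·(0.31) + (-0.6)·(0.2315) + (0.3)·(0.8022) - 0.8 = -0.6672

-0.6672


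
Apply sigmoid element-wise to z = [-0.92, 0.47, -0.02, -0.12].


σ(-0.92) = 1/(1+e^0.92) = 0.285
σ(0.47) = 1/(1+e^-0.47) = 0.6154
σ(-0.02) = 1/(1+e^0.02) = 0.495
σ(-0.12) = 1/(1+e^0.12) = 0.47
result = [0.285, 0.6154, 0.495, 0.47]

[0.285, 0.6154, 0.495, 0.47]


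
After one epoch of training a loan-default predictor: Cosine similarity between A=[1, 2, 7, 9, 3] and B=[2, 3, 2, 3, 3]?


A·B = 1·2 + 2·3 + 7·2 + 9·3 + 3·3 = 58
‖A‖ = √144 = 12, ‖B‖ = √35 = 5.9161
cos = 58/(√144·√35) = 58/√5040 = 0.817

0.817


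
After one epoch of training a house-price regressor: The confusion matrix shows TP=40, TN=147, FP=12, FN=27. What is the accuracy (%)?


Accuracy = (TP+TN)/(TP+TN+FP+FN)
= (40+147)/(226)
= 187/226 = 82.74%

82.74%


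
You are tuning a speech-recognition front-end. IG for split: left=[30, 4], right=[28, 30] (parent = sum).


Parent = [58, 34], H_parent = 0.9503
H_left = 0.5226 (n=34), H_right = 0.9991 (n=58)
H_children = (34/92)·0.5226 + (58/92)·0.9991 = 0.823
IG = 0.9503 - 0.823 = 0.1273

0.1273


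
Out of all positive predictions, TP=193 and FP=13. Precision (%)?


Precision = TP/(TP+FP)
= 193/(193+13)
= 193/206 = 93.69%

93.69%


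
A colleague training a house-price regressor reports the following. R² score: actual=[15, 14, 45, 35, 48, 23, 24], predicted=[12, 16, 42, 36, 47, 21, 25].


ȳ = 29.1429
SS_res = Σ(y-ŷ)² = 29
SS_tot = Σ(y-ȳ)² = 1134.86
R² = 1 - SS_res/SS_tot = 1 - 0.0256 = 0.9744

0.9744
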